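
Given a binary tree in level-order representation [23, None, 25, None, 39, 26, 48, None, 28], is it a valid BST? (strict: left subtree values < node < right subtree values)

Level-order array: [23, None, 25, None, 39, 26, 48, None, 28]
Validate using subtree bounds (lo, hi): at each node, require lo < value < hi,
then recurse left with hi=value and right with lo=value.
Preorder trace (stopping at first violation):
  at node 23 with bounds (-inf, +inf): OK
  at node 25 with bounds (23, +inf): OK
  at node 39 with bounds (25, +inf): OK
  at node 26 with bounds (25, 39): OK
  at node 28 with bounds (26, 39): OK
  at node 48 with bounds (39, +inf): OK
No violation found at any node.
Result: Valid BST


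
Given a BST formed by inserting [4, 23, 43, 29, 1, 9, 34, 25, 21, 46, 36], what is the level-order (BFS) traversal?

Tree insertion order: [4, 23, 43, 29, 1, 9, 34, 25, 21, 46, 36]
Tree (level-order array): [4, 1, 23, None, None, 9, 43, None, 21, 29, 46, None, None, 25, 34, None, None, None, None, None, 36]
BFS from the root, enqueuing left then right child of each popped node:
  queue [4] -> pop 4, enqueue [1, 23], visited so far: [4]
  queue [1, 23] -> pop 1, enqueue [none], visited so far: [4, 1]
  queue [23] -> pop 23, enqueue [9, 43], visited so far: [4, 1, 23]
  queue [9, 43] -> pop 9, enqueue [21], visited so far: [4, 1, 23, 9]
  queue [43, 21] -> pop 43, enqueue [29, 46], visited so far: [4, 1, 23, 9, 43]
  queue [21, 29, 46] -> pop 21, enqueue [none], visited so far: [4, 1, 23, 9, 43, 21]
  queue [29, 46] -> pop 29, enqueue [25, 34], visited so far: [4, 1, 23, 9, 43, 21, 29]
  queue [46, 25, 34] -> pop 46, enqueue [none], visited so far: [4, 1, 23, 9, 43, 21, 29, 46]
  queue [25, 34] -> pop 25, enqueue [none], visited so far: [4, 1, 23, 9, 43, 21, 29, 46, 25]
  queue [34] -> pop 34, enqueue [36], visited so far: [4, 1, 23, 9, 43, 21, 29, 46, 25, 34]
  queue [36] -> pop 36, enqueue [none], visited so far: [4, 1, 23, 9, 43, 21, 29, 46, 25, 34, 36]
Result: [4, 1, 23, 9, 43, 21, 29, 46, 25, 34, 36]


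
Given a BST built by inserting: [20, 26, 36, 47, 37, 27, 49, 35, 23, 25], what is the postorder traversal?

Tree insertion order: [20, 26, 36, 47, 37, 27, 49, 35, 23, 25]
Tree (level-order array): [20, None, 26, 23, 36, None, 25, 27, 47, None, None, None, 35, 37, 49]
Postorder traversal: [25, 23, 35, 27, 37, 49, 47, 36, 26, 20]


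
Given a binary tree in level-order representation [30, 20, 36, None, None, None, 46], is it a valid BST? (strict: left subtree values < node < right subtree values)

Level-order array: [30, 20, 36, None, None, None, 46]
Validate using subtree bounds (lo, hi): at each node, require lo < value < hi,
then recurse left with hi=value and right with lo=value.
Preorder trace (stopping at first violation):
  at node 30 with bounds (-inf, +inf): OK
  at node 20 with bounds (-inf, 30): OK
  at node 36 with bounds (30, +inf): OK
  at node 46 with bounds (36, +inf): OK
No violation found at any node.
Result: Valid BST


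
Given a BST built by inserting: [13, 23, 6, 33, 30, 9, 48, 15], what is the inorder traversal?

Tree insertion order: [13, 23, 6, 33, 30, 9, 48, 15]
Tree (level-order array): [13, 6, 23, None, 9, 15, 33, None, None, None, None, 30, 48]
Inorder traversal: [6, 9, 13, 15, 23, 30, 33, 48]


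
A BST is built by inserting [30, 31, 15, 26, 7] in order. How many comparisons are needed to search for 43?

Search path for 43: 30 -> 31
Found: False
Comparisons: 2


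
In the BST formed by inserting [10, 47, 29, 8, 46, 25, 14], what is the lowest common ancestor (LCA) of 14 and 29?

Tree insertion order: [10, 47, 29, 8, 46, 25, 14]
Tree (level-order array): [10, 8, 47, None, None, 29, None, 25, 46, 14]
In a BST, the LCA of p=14, q=29 is the first node v on the
root-to-leaf path with p <= v <= q (go left if both < v, right if both > v).
Walk from root:
  at 10: both 14 and 29 > 10, go right
  at 47: both 14 and 29 < 47, go left
  at 29: 14 <= 29 <= 29, this is the LCA
LCA = 29


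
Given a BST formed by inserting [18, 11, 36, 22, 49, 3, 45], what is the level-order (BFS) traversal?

Tree insertion order: [18, 11, 36, 22, 49, 3, 45]
Tree (level-order array): [18, 11, 36, 3, None, 22, 49, None, None, None, None, 45]
BFS from the root, enqueuing left then right child of each popped node:
  queue [18] -> pop 18, enqueue [11, 36], visited so far: [18]
  queue [11, 36] -> pop 11, enqueue [3], visited so far: [18, 11]
  queue [36, 3] -> pop 36, enqueue [22, 49], visited so far: [18, 11, 36]
  queue [3, 22, 49] -> pop 3, enqueue [none], visited so far: [18, 11, 36, 3]
  queue [22, 49] -> pop 22, enqueue [none], visited so far: [18, 11, 36, 3, 22]
  queue [49] -> pop 49, enqueue [45], visited so far: [18, 11, 36, 3, 22, 49]
  queue [45] -> pop 45, enqueue [none], visited so far: [18, 11, 36, 3, 22, 49, 45]
Result: [18, 11, 36, 3, 22, 49, 45]


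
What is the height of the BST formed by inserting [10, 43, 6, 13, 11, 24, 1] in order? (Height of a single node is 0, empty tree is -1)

Insertion order: [10, 43, 6, 13, 11, 24, 1]
Tree (level-order array): [10, 6, 43, 1, None, 13, None, None, None, 11, 24]
Compute height bottom-up (empty subtree = -1):
  height(1) = 1 + max(-1, -1) = 0
  height(6) = 1 + max(0, -1) = 1
  height(11) = 1 + max(-1, -1) = 0
  height(24) = 1 + max(-1, -1) = 0
  height(13) = 1 + max(0, 0) = 1
  height(43) = 1 + max(1, -1) = 2
  height(10) = 1 + max(1, 2) = 3
Height = 3


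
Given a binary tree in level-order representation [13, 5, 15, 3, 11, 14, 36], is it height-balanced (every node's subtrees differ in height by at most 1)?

Tree (level-order array): [13, 5, 15, 3, 11, 14, 36]
Definition: a tree is height-balanced if, at every node, |h(left) - h(right)| <= 1 (empty subtree has height -1).
Bottom-up per-node check:
  node 3: h_left=-1, h_right=-1, diff=0 [OK], height=0
  node 11: h_left=-1, h_right=-1, diff=0 [OK], height=0
  node 5: h_left=0, h_right=0, diff=0 [OK], height=1
  node 14: h_left=-1, h_right=-1, diff=0 [OK], height=0
  node 36: h_left=-1, h_right=-1, diff=0 [OK], height=0
  node 15: h_left=0, h_right=0, diff=0 [OK], height=1
  node 13: h_left=1, h_right=1, diff=0 [OK], height=2
All nodes satisfy the balance condition.
Result: Balanced


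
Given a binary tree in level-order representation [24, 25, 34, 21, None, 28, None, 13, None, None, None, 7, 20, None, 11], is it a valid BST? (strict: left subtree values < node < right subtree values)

Level-order array: [24, 25, 34, 21, None, 28, None, 13, None, None, None, 7, 20, None, 11]
Validate using subtree bounds (lo, hi): at each node, require lo < value < hi,
then recurse left with hi=value and right with lo=value.
Preorder trace (stopping at first violation):
  at node 24 with bounds (-inf, +inf): OK
  at node 25 with bounds (-inf, 24): VIOLATION
Node 25 violates its bound: not (-inf < 25 < 24).
Result: Not a valid BST


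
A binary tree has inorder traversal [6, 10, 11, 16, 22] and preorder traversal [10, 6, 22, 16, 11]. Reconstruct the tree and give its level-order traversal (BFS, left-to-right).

Inorder:  [6, 10, 11, 16, 22]
Preorder: [10, 6, 22, 16, 11]
Algorithm: preorder visits root first, so consume preorder in order;
for each root, split the current inorder slice at that value into
left-subtree inorder and right-subtree inorder, then recurse.
Recursive splits:
  root=10; inorder splits into left=[6], right=[11, 16, 22]
  root=6; inorder splits into left=[], right=[]
  root=22; inorder splits into left=[11, 16], right=[]
  root=16; inorder splits into left=[11], right=[]
  root=11; inorder splits into left=[], right=[]
Reconstructed level-order: [10, 6, 22, 16, 11]


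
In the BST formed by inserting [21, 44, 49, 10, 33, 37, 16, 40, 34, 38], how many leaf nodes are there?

Tree built from: [21, 44, 49, 10, 33, 37, 16, 40, 34, 38]
Tree (level-order array): [21, 10, 44, None, 16, 33, 49, None, None, None, 37, None, None, 34, 40, None, None, 38]
Rule: A leaf has 0 children.
Per-node child counts:
  node 21: 2 child(ren)
  node 10: 1 child(ren)
  node 16: 0 child(ren)
  node 44: 2 child(ren)
  node 33: 1 child(ren)
  node 37: 2 child(ren)
  node 34: 0 child(ren)
  node 40: 1 child(ren)
  node 38: 0 child(ren)
  node 49: 0 child(ren)
Matching nodes: [16, 34, 38, 49]
Count of leaf nodes: 4


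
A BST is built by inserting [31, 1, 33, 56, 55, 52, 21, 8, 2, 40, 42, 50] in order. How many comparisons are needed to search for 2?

Search path for 2: 31 -> 1 -> 21 -> 8 -> 2
Found: True
Comparisons: 5


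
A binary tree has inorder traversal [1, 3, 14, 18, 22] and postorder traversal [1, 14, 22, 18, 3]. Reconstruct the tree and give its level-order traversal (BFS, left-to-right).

Inorder:   [1, 3, 14, 18, 22]
Postorder: [1, 14, 22, 18, 3]
Algorithm: postorder visits root last, so walk postorder right-to-left;
each value is the root of the current inorder slice — split it at that
value, recurse on the right subtree first, then the left.
Recursive splits:
  root=3; inorder splits into left=[1], right=[14, 18, 22]
  root=18; inorder splits into left=[14], right=[22]
  root=22; inorder splits into left=[], right=[]
  root=14; inorder splits into left=[], right=[]
  root=1; inorder splits into left=[], right=[]
Reconstructed level-order: [3, 1, 18, 14, 22]


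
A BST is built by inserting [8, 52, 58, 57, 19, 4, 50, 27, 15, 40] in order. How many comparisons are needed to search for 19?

Search path for 19: 8 -> 52 -> 19
Found: True
Comparisons: 3


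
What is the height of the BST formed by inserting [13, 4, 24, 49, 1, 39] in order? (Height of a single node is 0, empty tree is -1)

Insertion order: [13, 4, 24, 49, 1, 39]
Tree (level-order array): [13, 4, 24, 1, None, None, 49, None, None, 39]
Compute height bottom-up (empty subtree = -1):
  height(1) = 1 + max(-1, -1) = 0
  height(4) = 1 + max(0, -1) = 1
  height(39) = 1 + max(-1, -1) = 0
  height(49) = 1 + max(0, -1) = 1
  height(24) = 1 + max(-1, 1) = 2
  height(13) = 1 + max(1, 2) = 3
Height = 3


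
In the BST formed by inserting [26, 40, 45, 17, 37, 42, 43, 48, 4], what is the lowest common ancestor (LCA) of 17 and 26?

Tree insertion order: [26, 40, 45, 17, 37, 42, 43, 48, 4]
Tree (level-order array): [26, 17, 40, 4, None, 37, 45, None, None, None, None, 42, 48, None, 43]
In a BST, the LCA of p=17, q=26 is the first node v on the
root-to-leaf path with p <= v <= q (go left if both < v, right if both > v).
Walk from root:
  at 26: 17 <= 26 <= 26, this is the LCA
LCA = 26


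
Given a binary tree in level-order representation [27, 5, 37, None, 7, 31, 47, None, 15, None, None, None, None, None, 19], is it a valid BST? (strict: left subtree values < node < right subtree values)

Level-order array: [27, 5, 37, None, 7, 31, 47, None, 15, None, None, None, None, None, 19]
Validate using subtree bounds (lo, hi): at each node, require lo < value < hi,
then recurse left with hi=value and right with lo=value.
Preorder trace (stopping at first violation):
  at node 27 with bounds (-inf, +inf): OK
  at node 5 with bounds (-inf, 27): OK
  at node 7 with bounds (5, 27): OK
  at node 15 with bounds (7, 27): OK
  at node 19 with bounds (15, 27): OK
  at node 37 with bounds (27, +inf): OK
  at node 31 with bounds (27, 37): OK
  at node 47 with bounds (37, +inf): OK
No violation found at any node.
Result: Valid BST


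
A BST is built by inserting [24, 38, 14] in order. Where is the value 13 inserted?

Starting tree (level order): [24, 14, 38]
Insertion path: 24 -> 14
Result: insert 13 as left child of 14
Final tree (level order): [24, 14, 38, 13]


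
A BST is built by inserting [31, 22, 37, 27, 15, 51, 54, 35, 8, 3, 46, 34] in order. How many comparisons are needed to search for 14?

Search path for 14: 31 -> 22 -> 15 -> 8
Found: False
Comparisons: 4


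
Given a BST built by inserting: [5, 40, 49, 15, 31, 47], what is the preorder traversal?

Tree insertion order: [5, 40, 49, 15, 31, 47]
Tree (level-order array): [5, None, 40, 15, 49, None, 31, 47]
Preorder traversal: [5, 40, 15, 31, 49, 47]


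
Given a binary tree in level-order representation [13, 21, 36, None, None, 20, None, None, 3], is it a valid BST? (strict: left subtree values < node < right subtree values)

Level-order array: [13, 21, 36, None, None, 20, None, None, 3]
Validate using subtree bounds (lo, hi): at each node, require lo < value < hi,
then recurse left with hi=value and right with lo=value.
Preorder trace (stopping at first violation):
  at node 13 with bounds (-inf, +inf): OK
  at node 21 with bounds (-inf, 13): VIOLATION
Node 21 violates its bound: not (-inf < 21 < 13).
Result: Not a valid BST


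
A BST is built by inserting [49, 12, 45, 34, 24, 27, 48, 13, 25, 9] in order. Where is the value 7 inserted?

Starting tree (level order): [49, 12, None, 9, 45, None, None, 34, 48, 24, None, None, None, 13, 27, None, None, 25]
Insertion path: 49 -> 12 -> 9
Result: insert 7 as left child of 9
Final tree (level order): [49, 12, None, 9, 45, 7, None, 34, 48, None, None, 24, None, None, None, 13, 27, None, None, 25]


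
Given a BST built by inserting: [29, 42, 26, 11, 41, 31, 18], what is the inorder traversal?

Tree insertion order: [29, 42, 26, 11, 41, 31, 18]
Tree (level-order array): [29, 26, 42, 11, None, 41, None, None, 18, 31]
Inorder traversal: [11, 18, 26, 29, 31, 41, 42]


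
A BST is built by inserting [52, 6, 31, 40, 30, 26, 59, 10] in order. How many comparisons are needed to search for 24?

Search path for 24: 52 -> 6 -> 31 -> 30 -> 26 -> 10
Found: False
Comparisons: 6


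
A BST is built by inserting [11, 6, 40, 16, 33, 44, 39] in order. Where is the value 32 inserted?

Starting tree (level order): [11, 6, 40, None, None, 16, 44, None, 33, None, None, None, 39]
Insertion path: 11 -> 40 -> 16 -> 33
Result: insert 32 as left child of 33
Final tree (level order): [11, 6, 40, None, None, 16, 44, None, 33, None, None, 32, 39]


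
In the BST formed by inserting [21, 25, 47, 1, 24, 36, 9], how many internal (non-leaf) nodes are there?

Tree built from: [21, 25, 47, 1, 24, 36, 9]
Tree (level-order array): [21, 1, 25, None, 9, 24, 47, None, None, None, None, 36]
Rule: An internal node has at least one child.
Per-node child counts:
  node 21: 2 child(ren)
  node 1: 1 child(ren)
  node 9: 0 child(ren)
  node 25: 2 child(ren)
  node 24: 0 child(ren)
  node 47: 1 child(ren)
  node 36: 0 child(ren)
Matching nodes: [21, 1, 25, 47]
Count of internal (non-leaf) nodes: 4


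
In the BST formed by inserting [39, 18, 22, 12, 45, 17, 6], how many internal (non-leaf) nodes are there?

Tree built from: [39, 18, 22, 12, 45, 17, 6]
Tree (level-order array): [39, 18, 45, 12, 22, None, None, 6, 17]
Rule: An internal node has at least one child.
Per-node child counts:
  node 39: 2 child(ren)
  node 18: 2 child(ren)
  node 12: 2 child(ren)
  node 6: 0 child(ren)
  node 17: 0 child(ren)
  node 22: 0 child(ren)
  node 45: 0 child(ren)
Matching nodes: [39, 18, 12]
Count of internal (non-leaf) nodes: 3


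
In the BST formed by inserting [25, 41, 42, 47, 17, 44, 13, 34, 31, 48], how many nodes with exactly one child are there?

Tree built from: [25, 41, 42, 47, 17, 44, 13, 34, 31, 48]
Tree (level-order array): [25, 17, 41, 13, None, 34, 42, None, None, 31, None, None, 47, None, None, 44, 48]
Rule: These are nodes with exactly 1 non-null child.
Per-node child counts:
  node 25: 2 child(ren)
  node 17: 1 child(ren)
  node 13: 0 child(ren)
  node 41: 2 child(ren)
  node 34: 1 child(ren)
  node 31: 0 child(ren)
  node 42: 1 child(ren)
  node 47: 2 child(ren)
  node 44: 0 child(ren)
  node 48: 0 child(ren)
Matching nodes: [17, 34, 42]
Count of nodes with exactly one child: 3


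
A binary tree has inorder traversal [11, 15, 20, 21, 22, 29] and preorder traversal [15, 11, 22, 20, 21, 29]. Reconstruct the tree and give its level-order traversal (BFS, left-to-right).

Inorder:  [11, 15, 20, 21, 22, 29]
Preorder: [15, 11, 22, 20, 21, 29]
Algorithm: preorder visits root first, so consume preorder in order;
for each root, split the current inorder slice at that value into
left-subtree inorder and right-subtree inorder, then recurse.
Recursive splits:
  root=15; inorder splits into left=[11], right=[20, 21, 22, 29]
  root=11; inorder splits into left=[], right=[]
  root=22; inorder splits into left=[20, 21], right=[29]
  root=20; inorder splits into left=[], right=[21]
  root=21; inorder splits into left=[], right=[]
  root=29; inorder splits into left=[], right=[]
Reconstructed level-order: [15, 11, 22, 20, 29, 21]


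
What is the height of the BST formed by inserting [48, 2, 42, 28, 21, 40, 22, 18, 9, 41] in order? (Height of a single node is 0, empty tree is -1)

Insertion order: [48, 2, 42, 28, 21, 40, 22, 18, 9, 41]
Tree (level-order array): [48, 2, None, None, 42, 28, None, 21, 40, 18, 22, None, 41, 9]
Compute height bottom-up (empty subtree = -1):
  height(9) = 1 + max(-1, -1) = 0
  height(18) = 1 + max(0, -1) = 1
  height(22) = 1 + max(-1, -1) = 0
  height(21) = 1 + max(1, 0) = 2
  height(41) = 1 + max(-1, -1) = 0
  height(40) = 1 + max(-1, 0) = 1
  height(28) = 1 + max(2, 1) = 3
  height(42) = 1 + max(3, -1) = 4
  height(2) = 1 + max(-1, 4) = 5
  height(48) = 1 + max(5, -1) = 6
Height = 6


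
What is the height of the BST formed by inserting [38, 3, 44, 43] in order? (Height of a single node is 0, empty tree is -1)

Insertion order: [38, 3, 44, 43]
Tree (level-order array): [38, 3, 44, None, None, 43]
Compute height bottom-up (empty subtree = -1):
  height(3) = 1 + max(-1, -1) = 0
  height(43) = 1 + max(-1, -1) = 0
  height(44) = 1 + max(0, -1) = 1
  height(38) = 1 + max(0, 1) = 2
Height = 2


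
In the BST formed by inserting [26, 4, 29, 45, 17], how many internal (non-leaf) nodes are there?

Tree built from: [26, 4, 29, 45, 17]
Tree (level-order array): [26, 4, 29, None, 17, None, 45]
Rule: An internal node has at least one child.
Per-node child counts:
  node 26: 2 child(ren)
  node 4: 1 child(ren)
  node 17: 0 child(ren)
  node 29: 1 child(ren)
  node 45: 0 child(ren)
Matching nodes: [26, 4, 29]
Count of internal (non-leaf) nodes: 3


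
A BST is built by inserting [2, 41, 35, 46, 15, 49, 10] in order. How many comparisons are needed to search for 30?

Search path for 30: 2 -> 41 -> 35 -> 15
Found: False
Comparisons: 4


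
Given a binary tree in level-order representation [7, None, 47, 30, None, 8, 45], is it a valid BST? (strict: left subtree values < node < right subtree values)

Level-order array: [7, None, 47, 30, None, 8, 45]
Validate using subtree bounds (lo, hi): at each node, require lo < value < hi,
then recurse left with hi=value and right with lo=value.
Preorder trace (stopping at first violation):
  at node 7 with bounds (-inf, +inf): OK
  at node 47 with bounds (7, +inf): OK
  at node 30 with bounds (7, 47): OK
  at node 8 with bounds (7, 30): OK
  at node 45 with bounds (30, 47): OK
No violation found at any node.
Result: Valid BST


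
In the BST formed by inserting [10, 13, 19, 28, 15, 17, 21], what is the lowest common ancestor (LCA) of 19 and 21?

Tree insertion order: [10, 13, 19, 28, 15, 17, 21]
Tree (level-order array): [10, None, 13, None, 19, 15, 28, None, 17, 21]
In a BST, the LCA of p=19, q=21 is the first node v on the
root-to-leaf path with p <= v <= q (go left if both < v, right if both > v).
Walk from root:
  at 10: both 19 and 21 > 10, go right
  at 13: both 19 and 21 > 13, go right
  at 19: 19 <= 19 <= 21, this is the LCA
LCA = 19


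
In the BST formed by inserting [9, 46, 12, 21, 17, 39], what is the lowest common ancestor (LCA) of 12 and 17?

Tree insertion order: [9, 46, 12, 21, 17, 39]
Tree (level-order array): [9, None, 46, 12, None, None, 21, 17, 39]
In a BST, the LCA of p=12, q=17 is the first node v on the
root-to-leaf path with p <= v <= q (go left if both < v, right if both > v).
Walk from root:
  at 9: both 12 and 17 > 9, go right
  at 46: both 12 and 17 < 46, go left
  at 12: 12 <= 12 <= 17, this is the LCA
LCA = 12


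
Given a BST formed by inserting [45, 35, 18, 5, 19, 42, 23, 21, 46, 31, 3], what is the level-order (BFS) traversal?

Tree insertion order: [45, 35, 18, 5, 19, 42, 23, 21, 46, 31, 3]
Tree (level-order array): [45, 35, 46, 18, 42, None, None, 5, 19, None, None, 3, None, None, 23, None, None, 21, 31]
BFS from the root, enqueuing left then right child of each popped node:
  queue [45] -> pop 45, enqueue [35, 46], visited so far: [45]
  queue [35, 46] -> pop 35, enqueue [18, 42], visited so far: [45, 35]
  queue [46, 18, 42] -> pop 46, enqueue [none], visited so far: [45, 35, 46]
  queue [18, 42] -> pop 18, enqueue [5, 19], visited so far: [45, 35, 46, 18]
  queue [42, 5, 19] -> pop 42, enqueue [none], visited so far: [45, 35, 46, 18, 42]
  queue [5, 19] -> pop 5, enqueue [3], visited so far: [45, 35, 46, 18, 42, 5]
  queue [19, 3] -> pop 19, enqueue [23], visited so far: [45, 35, 46, 18, 42, 5, 19]
  queue [3, 23] -> pop 3, enqueue [none], visited so far: [45, 35, 46, 18, 42, 5, 19, 3]
  queue [23] -> pop 23, enqueue [21, 31], visited so far: [45, 35, 46, 18, 42, 5, 19, 3, 23]
  queue [21, 31] -> pop 21, enqueue [none], visited so far: [45, 35, 46, 18, 42, 5, 19, 3, 23, 21]
  queue [31] -> pop 31, enqueue [none], visited so far: [45, 35, 46, 18, 42, 5, 19, 3, 23, 21, 31]
Result: [45, 35, 46, 18, 42, 5, 19, 3, 23, 21, 31]


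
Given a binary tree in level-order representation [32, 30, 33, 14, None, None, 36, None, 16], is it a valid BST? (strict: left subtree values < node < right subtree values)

Level-order array: [32, 30, 33, 14, None, None, 36, None, 16]
Validate using subtree bounds (lo, hi): at each node, require lo < value < hi,
then recurse left with hi=value and right with lo=value.
Preorder trace (stopping at first violation):
  at node 32 with bounds (-inf, +inf): OK
  at node 30 with bounds (-inf, 32): OK
  at node 14 with bounds (-inf, 30): OK
  at node 16 with bounds (14, 30): OK
  at node 33 with bounds (32, +inf): OK
  at node 36 with bounds (33, +inf): OK
No violation found at any node.
Result: Valid BST


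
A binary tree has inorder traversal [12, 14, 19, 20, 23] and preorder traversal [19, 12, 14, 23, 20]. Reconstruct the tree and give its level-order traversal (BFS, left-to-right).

Inorder:  [12, 14, 19, 20, 23]
Preorder: [19, 12, 14, 23, 20]
Algorithm: preorder visits root first, so consume preorder in order;
for each root, split the current inorder slice at that value into
left-subtree inorder and right-subtree inorder, then recurse.
Recursive splits:
  root=19; inorder splits into left=[12, 14], right=[20, 23]
  root=12; inorder splits into left=[], right=[14]
  root=14; inorder splits into left=[], right=[]
  root=23; inorder splits into left=[20], right=[]
  root=20; inorder splits into left=[], right=[]
Reconstructed level-order: [19, 12, 23, 14, 20]


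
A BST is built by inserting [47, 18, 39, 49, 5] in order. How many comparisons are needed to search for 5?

Search path for 5: 47 -> 18 -> 5
Found: True
Comparisons: 3


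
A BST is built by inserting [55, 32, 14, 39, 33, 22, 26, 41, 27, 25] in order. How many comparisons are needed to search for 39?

Search path for 39: 55 -> 32 -> 39
Found: True
Comparisons: 3


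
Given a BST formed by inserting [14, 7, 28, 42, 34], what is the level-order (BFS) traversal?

Tree insertion order: [14, 7, 28, 42, 34]
Tree (level-order array): [14, 7, 28, None, None, None, 42, 34]
BFS from the root, enqueuing left then right child of each popped node:
  queue [14] -> pop 14, enqueue [7, 28], visited so far: [14]
  queue [7, 28] -> pop 7, enqueue [none], visited so far: [14, 7]
  queue [28] -> pop 28, enqueue [42], visited so far: [14, 7, 28]
  queue [42] -> pop 42, enqueue [34], visited so far: [14, 7, 28, 42]
  queue [34] -> pop 34, enqueue [none], visited so far: [14, 7, 28, 42, 34]
Result: [14, 7, 28, 42, 34]


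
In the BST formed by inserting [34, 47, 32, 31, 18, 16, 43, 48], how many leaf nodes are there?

Tree built from: [34, 47, 32, 31, 18, 16, 43, 48]
Tree (level-order array): [34, 32, 47, 31, None, 43, 48, 18, None, None, None, None, None, 16]
Rule: A leaf has 0 children.
Per-node child counts:
  node 34: 2 child(ren)
  node 32: 1 child(ren)
  node 31: 1 child(ren)
  node 18: 1 child(ren)
  node 16: 0 child(ren)
  node 47: 2 child(ren)
  node 43: 0 child(ren)
  node 48: 0 child(ren)
Matching nodes: [16, 43, 48]
Count of leaf nodes: 3


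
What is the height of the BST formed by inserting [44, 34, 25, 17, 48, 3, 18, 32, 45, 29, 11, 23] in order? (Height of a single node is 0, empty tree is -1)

Insertion order: [44, 34, 25, 17, 48, 3, 18, 32, 45, 29, 11, 23]
Tree (level-order array): [44, 34, 48, 25, None, 45, None, 17, 32, None, None, 3, 18, 29, None, None, 11, None, 23]
Compute height bottom-up (empty subtree = -1):
  height(11) = 1 + max(-1, -1) = 0
  height(3) = 1 + max(-1, 0) = 1
  height(23) = 1 + max(-1, -1) = 0
  height(18) = 1 + max(-1, 0) = 1
  height(17) = 1 + max(1, 1) = 2
  height(29) = 1 + max(-1, -1) = 0
  height(32) = 1 + max(0, -1) = 1
  height(25) = 1 + max(2, 1) = 3
  height(34) = 1 + max(3, -1) = 4
  height(45) = 1 + max(-1, -1) = 0
  height(48) = 1 + max(0, -1) = 1
  height(44) = 1 + max(4, 1) = 5
Height = 5


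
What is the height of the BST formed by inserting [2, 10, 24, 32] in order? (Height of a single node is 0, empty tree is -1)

Insertion order: [2, 10, 24, 32]
Tree (level-order array): [2, None, 10, None, 24, None, 32]
Compute height bottom-up (empty subtree = -1):
  height(32) = 1 + max(-1, -1) = 0
  height(24) = 1 + max(-1, 0) = 1
  height(10) = 1 + max(-1, 1) = 2
  height(2) = 1 + max(-1, 2) = 3
Height = 3


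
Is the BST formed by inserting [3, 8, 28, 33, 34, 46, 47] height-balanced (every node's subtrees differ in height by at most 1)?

Tree (level-order array): [3, None, 8, None, 28, None, 33, None, 34, None, 46, None, 47]
Definition: a tree is height-balanced if, at every node, |h(left) - h(right)| <= 1 (empty subtree has height -1).
Bottom-up per-node check:
  node 47: h_left=-1, h_right=-1, diff=0 [OK], height=0
  node 46: h_left=-1, h_right=0, diff=1 [OK], height=1
  node 34: h_left=-1, h_right=1, diff=2 [FAIL (|-1-1|=2 > 1)], height=2
  node 33: h_left=-1, h_right=2, diff=3 [FAIL (|-1-2|=3 > 1)], height=3
  node 28: h_left=-1, h_right=3, diff=4 [FAIL (|-1-3|=4 > 1)], height=4
  node 8: h_left=-1, h_right=4, diff=5 [FAIL (|-1-4|=5 > 1)], height=5
  node 3: h_left=-1, h_right=5, diff=6 [FAIL (|-1-5|=6 > 1)], height=6
Node 34 violates the condition: |-1 - 1| = 2 > 1.
Result: Not balanced


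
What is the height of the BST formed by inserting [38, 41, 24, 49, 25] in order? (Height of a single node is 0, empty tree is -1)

Insertion order: [38, 41, 24, 49, 25]
Tree (level-order array): [38, 24, 41, None, 25, None, 49]
Compute height bottom-up (empty subtree = -1):
  height(25) = 1 + max(-1, -1) = 0
  height(24) = 1 + max(-1, 0) = 1
  height(49) = 1 + max(-1, -1) = 0
  height(41) = 1 + max(-1, 0) = 1
  height(38) = 1 + max(1, 1) = 2
Height = 2


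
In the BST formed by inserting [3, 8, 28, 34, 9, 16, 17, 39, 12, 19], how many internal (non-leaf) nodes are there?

Tree built from: [3, 8, 28, 34, 9, 16, 17, 39, 12, 19]
Tree (level-order array): [3, None, 8, None, 28, 9, 34, None, 16, None, 39, 12, 17, None, None, None, None, None, 19]
Rule: An internal node has at least one child.
Per-node child counts:
  node 3: 1 child(ren)
  node 8: 1 child(ren)
  node 28: 2 child(ren)
  node 9: 1 child(ren)
  node 16: 2 child(ren)
  node 12: 0 child(ren)
  node 17: 1 child(ren)
  node 19: 0 child(ren)
  node 34: 1 child(ren)
  node 39: 0 child(ren)
Matching nodes: [3, 8, 28, 9, 16, 17, 34]
Count of internal (non-leaf) nodes: 7


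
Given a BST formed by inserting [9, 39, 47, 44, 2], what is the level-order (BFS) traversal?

Tree insertion order: [9, 39, 47, 44, 2]
Tree (level-order array): [9, 2, 39, None, None, None, 47, 44]
BFS from the root, enqueuing left then right child of each popped node:
  queue [9] -> pop 9, enqueue [2, 39], visited so far: [9]
  queue [2, 39] -> pop 2, enqueue [none], visited so far: [9, 2]
  queue [39] -> pop 39, enqueue [47], visited so far: [9, 2, 39]
  queue [47] -> pop 47, enqueue [44], visited so far: [9, 2, 39, 47]
  queue [44] -> pop 44, enqueue [none], visited so far: [9, 2, 39, 47, 44]
Result: [9, 2, 39, 47, 44]


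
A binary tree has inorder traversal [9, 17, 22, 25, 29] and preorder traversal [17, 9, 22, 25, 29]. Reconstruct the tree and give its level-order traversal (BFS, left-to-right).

Inorder:  [9, 17, 22, 25, 29]
Preorder: [17, 9, 22, 25, 29]
Algorithm: preorder visits root first, so consume preorder in order;
for each root, split the current inorder slice at that value into
left-subtree inorder and right-subtree inorder, then recurse.
Recursive splits:
  root=17; inorder splits into left=[9], right=[22, 25, 29]
  root=9; inorder splits into left=[], right=[]
  root=22; inorder splits into left=[], right=[25, 29]
  root=25; inorder splits into left=[], right=[29]
  root=29; inorder splits into left=[], right=[]
Reconstructed level-order: [17, 9, 22, 25, 29]


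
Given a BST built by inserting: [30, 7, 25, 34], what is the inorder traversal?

Tree insertion order: [30, 7, 25, 34]
Tree (level-order array): [30, 7, 34, None, 25]
Inorder traversal: [7, 25, 30, 34]


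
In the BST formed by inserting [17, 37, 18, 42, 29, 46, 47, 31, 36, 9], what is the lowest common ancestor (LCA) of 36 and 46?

Tree insertion order: [17, 37, 18, 42, 29, 46, 47, 31, 36, 9]
Tree (level-order array): [17, 9, 37, None, None, 18, 42, None, 29, None, 46, None, 31, None, 47, None, 36]
In a BST, the LCA of p=36, q=46 is the first node v on the
root-to-leaf path with p <= v <= q (go left if both < v, right if both > v).
Walk from root:
  at 17: both 36 and 46 > 17, go right
  at 37: 36 <= 37 <= 46, this is the LCA
LCA = 37


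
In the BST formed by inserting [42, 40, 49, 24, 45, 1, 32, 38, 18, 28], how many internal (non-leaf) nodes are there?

Tree built from: [42, 40, 49, 24, 45, 1, 32, 38, 18, 28]
Tree (level-order array): [42, 40, 49, 24, None, 45, None, 1, 32, None, None, None, 18, 28, 38]
Rule: An internal node has at least one child.
Per-node child counts:
  node 42: 2 child(ren)
  node 40: 1 child(ren)
  node 24: 2 child(ren)
  node 1: 1 child(ren)
  node 18: 0 child(ren)
  node 32: 2 child(ren)
  node 28: 0 child(ren)
  node 38: 0 child(ren)
  node 49: 1 child(ren)
  node 45: 0 child(ren)
Matching nodes: [42, 40, 24, 1, 32, 49]
Count of internal (non-leaf) nodes: 6


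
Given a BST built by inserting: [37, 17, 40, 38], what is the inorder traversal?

Tree insertion order: [37, 17, 40, 38]
Tree (level-order array): [37, 17, 40, None, None, 38]
Inorder traversal: [17, 37, 38, 40]


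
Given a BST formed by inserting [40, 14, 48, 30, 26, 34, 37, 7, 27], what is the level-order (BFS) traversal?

Tree insertion order: [40, 14, 48, 30, 26, 34, 37, 7, 27]
Tree (level-order array): [40, 14, 48, 7, 30, None, None, None, None, 26, 34, None, 27, None, 37]
BFS from the root, enqueuing left then right child of each popped node:
  queue [40] -> pop 40, enqueue [14, 48], visited so far: [40]
  queue [14, 48] -> pop 14, enqueue [7, 30], visited so far: [40, 14]
  queue [48, 7, 30] -> pop 48, enqueue [none], visited so far: [40, 14, 48]
  queue [7, 30] -> pop 7, enqueue [none], visited so far: [40, 14, 48, 7]
  queue [30] -> pop 30, enqueue [26, 34], visited so far: [40, 14, 48, 7, 30]
  queue [26, 34] -> pop 26, enqueue [27], visited so far: [40, 14, 48, 7, 30, 26]
  queue [34, 27] -> pop 34, enqueue [37], visited so far: [40, 14, 48, 7, 30, 26, 34]
  queue [27, 37] -> pop 27, enqueue [none], visited so far: [40, 14, 48, 7, 30, 26, 34, 27]
  queue [37] -> pop 37, enqueue [none], visited so far: [40, 14, 48, 7, 30, 26, 34, 27, 37]
Result: [40, 14, 48, 7, 30, 26, 34, 27, 37]


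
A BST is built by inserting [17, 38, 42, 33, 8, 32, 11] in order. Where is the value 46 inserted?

Starting tree (level order): [17, 8, 38, None, 11, 33, 42, None, None, 32]
Insertion path: 17 -> 38 -> 42
Result: insert 46 as right child of 42
Final tree (level order): [17, 8, 38, None, 11, 33, 42, None, None, 32, None, None, 46]


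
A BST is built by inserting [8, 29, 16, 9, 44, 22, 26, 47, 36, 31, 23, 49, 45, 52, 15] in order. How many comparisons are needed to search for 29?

Search path for 29: 8 -> 29
Found: True
Comparisons: 2


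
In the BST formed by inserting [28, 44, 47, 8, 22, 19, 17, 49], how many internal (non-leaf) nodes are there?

Tree built from: [28, 44, 47, 8, 22, 19, 17, 49]
Tree (level-order array): [28, 8, 44, None, 22, None, 47, 19, None, None, 49, 17]
Rule: An internal node has at least one child.
Per-node child counts:
  node 28: 2 child(ren)
  node 8: 1 child(ren)
  node 22: 1 child(ren)
  node 19: 1 child(ren)
  node 17: 0 child(ren)
  node 44: 1 child(ren)
  node 47: 1 child(ren)
  node 49: 0 child(ren)
Matching nodes: [28, 8, 22, 19, 44, 47]
Count of internal (non-leaf) nodes: 6


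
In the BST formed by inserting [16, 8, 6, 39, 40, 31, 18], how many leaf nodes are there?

Tree built from: [16, 8, 6, 39, 40, 31, 18]
Tree (level-order array): [16, 8, 39, 6, None, 31, 40, None, None, 18]
Rule: A leaf has 0 children.
Per-node child counts:
  node 16: 2 child(ren)
  node 8: 1 child(ren)
  node 6: 0 child(ren)
  node 39: 2 child(ren)
  node 31: 1 child(ren)
  node 18: 0 child(ren)
  node 40: 0 child(ren)
Matching nodes: [6, 18, 40]
Count of leaf nodes: 3


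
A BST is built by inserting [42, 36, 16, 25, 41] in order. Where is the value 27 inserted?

Starting tree (level order): [42, 36, None, 16, 41, None, 25]
Insertion path: 42 -> 36 -> 16 -> 25
Result: insert 27 as right child of 25
Final tree (level order): [42, 36, None, 16, 41, None, 25, None, None, None, 27]


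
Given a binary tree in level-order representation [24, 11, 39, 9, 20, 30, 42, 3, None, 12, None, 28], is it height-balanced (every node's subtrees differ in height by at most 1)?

Tree (level-order array): [24, 11, 39, 9, 20, 30, 42, 3, None, 12, None, 28]
Definition: a tree is height-balanced if, at every node, |h(left) - h(right)| <= 1 (empty subtree has height -1).
Bottom-up per-node check:
  node 3: h_left=-1, h_right=-1, diff=0 [OK], height=0
  node 9: h_left=0, h_right=-1, diff=1 [OK], height=1
  node 12: h_left=-1, h_right=-1, diff=0 [OK], height=0
  node 20: h_left=0, h_right=-1, diff=1 [OK], height=1
  node 11: h_left=1, h_right=1, diff=0 [OK], height=2
  node 28: h_left=-1, h_right=-1, diff=0 [OK], height=0
  node 30: h_left=0, h_right=-1, diff=1 [OK], height=1
  node 42: h_left=-1, h_right=-1, diff=0 [OK], height=0
  node 39: h_left=1, h_right=0, diff=1 [OK], height=2
  node 24: h_left=2, h_right=2, diff=0 [OK], height=3
All nodes satisfy the balance condition.
Result: Balanced


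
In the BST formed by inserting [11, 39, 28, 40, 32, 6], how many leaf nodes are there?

Tree built from: [11, 39, 28, 40, 32, 6]
Tree (level-order array): [11, 6, 39, None, None, 28, 40, None, 32]
Rule: A leaf has 0 children.
Per-node child counts:
  node 11: 2 child(ren)
  node 6: 0 child(ren)
  node 39: 2 child(ren)
  node 28: 1 child(ren)
  node 32: 0 child(ren)
  node 40: 0 child(ren)
Matching nodes: [6, 32, 40]
Count of leaf nodes: 3


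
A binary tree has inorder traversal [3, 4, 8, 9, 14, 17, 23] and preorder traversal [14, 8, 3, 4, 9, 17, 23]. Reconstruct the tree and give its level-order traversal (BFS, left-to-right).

Inorder:  [3, 4, 8, 9, 14, 17, 23]
Preorder: [14, 8, 3, 4, 9, 17, 23]
Algorithm: preorder visits root first, so consume preorder in order;
for each root, split the current inorder slice at that value into
left-subtree inorder and right-subtree inorder, then recurse.
Recursive splits:
  root=14; inorder splits into left=[3, 4, 8, 9], right=[17, 23]
  root=8; inorder splits into left=[3, 4], right=[9]
  root=3; inorder splits into left=[], right=[4]
  root=4; inorder splits into left=[], right=[]
  root=9; inorder splits into left=[], right=[]
  root=17; inorder splits into left=[], right=[23]
  root=23; inorder splits into left=[], right=[]
Reconstructed level-order: [14, 8, 17, 3, 9, 23, 4]


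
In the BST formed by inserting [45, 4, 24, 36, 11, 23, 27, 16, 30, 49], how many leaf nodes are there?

Tree built from: [45, 4, 24, 36, 11, 23, 27, 16, 30, 49]
Tree (level-order array): [45, 4, 49, None, 24, None, None, 11, 36, None, 23, 27, None, 16, None, None, 30]
Rule: A leaf has 0 children.
Per-node child counts:
  node 45: 2 child(ren)
  node 4: 1 child(ren)
  node 24: 2 child(ren)
  node 11: 1 child(ren)
  node 23: 1 child(ren)
  node 16: 0 child(ren)
  node 36: 1 child(ren)
  node 27: 1 child(ren)
  node 30: 0 child(ren)
  node 49: 0 child(ren)
Matching nodes: [16, 30, 49]
Count of leaf nodes: 3


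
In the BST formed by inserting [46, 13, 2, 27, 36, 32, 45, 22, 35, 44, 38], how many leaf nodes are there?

Tree built from: [46, 13, 2, 27, 36, 32, 45, 22, 35, 44, 38]
Tree (level-order array): [46, 13, None, 2, 27, None, None, 22, 36, None, None, 32, 45, None, 35, 44, None, None, None, 38]
Rule: A leaf has 0 children.
Per-node child counts:
  node 46: 1 child(ren)
  node 13: 2 child(ren)
  node 2: 0 child(ren)
  node 27: 2 child(ren)
  node 22: 0 child(ren)
  node 36: 2 child(ren)
  node 32: 1 child(ren)
  node 35: 0 child(ren)
  node 45: 1 child(ren)
  node 44: 1 child(ren)
  node 38: 0 child(ren)
Matching nodes: [2, 22, 35, 38]
Count of leaf nodes: 4


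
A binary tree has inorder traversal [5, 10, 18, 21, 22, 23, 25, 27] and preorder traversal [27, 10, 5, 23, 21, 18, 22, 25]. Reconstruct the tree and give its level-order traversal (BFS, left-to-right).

Inorder:  [5, 10, 18, 21, 22, 23, 25, 27]
Preorder: [27, 10, 5, 23, 21, 18, 22, 25]
Algorithm: preorder visits root first, so consume preorder in order;
for each root, split the current inorder slice at that value into
left-subtree inorder and right-subtree inorder, then recurse.
Recursive splits:
  root=27; inorder splits into left=[5, 10, 18, 21, 22, 23, 25], right=[]
  root=10; inorder splits into left=[5], right=[18, 21, 22, 23, 25]
  root=5; inorder splits into left=[], right=[]
  root=23; inorder splits into left=[18, 21, 22], right=[25]
  root=21; inorder splits into left=[18], right=[22]
  root=18; inorder splits into left=[], right=[]
  root=22; inorder splits into left=[], right=[]
  root=25; inorder splits into left=[], right=[]
Reconstructed level-order: [27, 10, 5, 23, 21, 25, 18, 22]


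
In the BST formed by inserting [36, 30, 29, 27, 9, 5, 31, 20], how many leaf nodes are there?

Tree built from: [36, 30, 29, 27, 9, 5, 31, 20]
Tree (level-order array): [36, 30, None, 29, 31, 27, None, None, None, 9, None, 5, 20]
Rule: A leaf has 0 children.
Per-node child counts:
  node 36: 1 child(ren)
  node 30: 2 child(ren)
  node 29: 1 child(ren)
  node 27: 1 child(ren)
  node 9: 2 child(ren)
  node 5: 0 child(ren)
  node 20: 0 child(ren)
  node 31: 0 child(ren)
Matching nodes: [5, 20, 31]
Count of leaf nodes: 3


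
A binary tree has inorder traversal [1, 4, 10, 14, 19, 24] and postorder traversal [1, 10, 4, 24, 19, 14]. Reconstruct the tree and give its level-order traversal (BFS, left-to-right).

Inorder:   [1, 4, 10, 14, 19, 24]
Postorder: [1, 10, 4, 24, 19, 14]
Algorithm: postorder visits root last, so walk postorder right-to-left;
each value is the root of the current inorder slice — split it at that
value, recurse on the right subtree first, then the left.
Recursive splits:
  root=14; inorder splits into left=[1, 4, 10], right=[19, 24]
  root=19; inorder splits into left=[], right=[24]
  root=24; inorder splits into left=[], right=[]
  root=4; inorder splits into left=[1], right=[10]
  root=10; inorder splits into left=[], right=[]
  root=1; inorder splits into left=[], right=[]
Reconstructed level-order: [14, 4, 19, 1, 10, 24]


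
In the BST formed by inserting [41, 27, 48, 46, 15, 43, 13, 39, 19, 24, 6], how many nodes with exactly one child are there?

Tree built from: [41, 27, 48, 46, 15, 43, 13, 39, 19, 24, 6]
Tree (level-order array): [41, 27, 48, 15, 39, 46, None, 13, 19, None, None, 43, None, 6, None, None, 24]
Rule: These are nodes with exactly 1 non-null child.
Per-node child counts:
  node 41: 2 child(ren)
  node 27: 2 child(ren)
  node 15: 2 child(ren)
  node 13: 1 child(ren)
  node 6: 0 child(ren)
  node 19: 1 child(ren)
  node 24: 0 child(ren)
  node 39: 0 child(ren)
  node 48: 1 child(ren)
  node 46: 1 child(ren)
  node 43: 0 child(ren)
Matching nodes: [13, 19, 48, 46]
Count of nodes with exactly one child: 4
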